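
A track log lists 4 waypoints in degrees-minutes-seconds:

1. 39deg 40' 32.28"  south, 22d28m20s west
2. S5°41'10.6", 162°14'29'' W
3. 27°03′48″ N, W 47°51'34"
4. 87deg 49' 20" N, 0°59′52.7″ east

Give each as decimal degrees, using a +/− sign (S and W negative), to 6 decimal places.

1. -39.675633, -22.472222
2. -5.686278, -162.241389
3. 27.063333, -47.859444
4. 87.822222, 0.997972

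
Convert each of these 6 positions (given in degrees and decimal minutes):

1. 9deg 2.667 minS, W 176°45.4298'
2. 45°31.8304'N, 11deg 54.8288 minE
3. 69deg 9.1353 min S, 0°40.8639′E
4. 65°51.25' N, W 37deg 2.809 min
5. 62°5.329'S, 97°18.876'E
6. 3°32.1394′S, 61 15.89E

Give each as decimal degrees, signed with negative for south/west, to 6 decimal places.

1. -9.044450, -176.757163
2. 45.530507, 11.913813
3. -69.152255, 0.681065
4. 65.854167, -37.046817
5. -62.088817, 97.314600
6. -3.535657, 61.264833

Point 1:
  φ: 2.667′ = 0.044450°; total 9.0444500
  S ⇒ negate
  Lon: 176 + 45.4298/60 = 176.7571633
  hemisphere W, so the sign is −
Point 2:
  φ: 31.8304′ = 0.530507°; total 45.5305067
  N → positive
  Lon: 54.8288′ = 0.913813°; total 11.9138133
  E ⇒ keep positive
Point 3:
  φ: 69 + 9.1353/60 = 69.1522550
  S → negative
  Lon: 40.8639′ = 0.681065°; total 0.6810650
  E → positive
Point 4:
  Lat: 51.25′ = 0.854167°; total 65.8541667
  N ⇒ keep positive
  Lon: 37 + 2.809/60 = 37.0468167
  W → negative
Point 5:
  φ: 62 + 5.329/60 = 62.0888167
  S → negative
  Lon: 18.876′ = 0.314600°; total 97.3146000
  E ⇒ keep positive
Point 6:
  φ: 3 + 32.1394/60 = 3.5356567
  hemisphere S, so the sign is −
  λ: 61 + 15.89/60 = 61.2648333
  E → positive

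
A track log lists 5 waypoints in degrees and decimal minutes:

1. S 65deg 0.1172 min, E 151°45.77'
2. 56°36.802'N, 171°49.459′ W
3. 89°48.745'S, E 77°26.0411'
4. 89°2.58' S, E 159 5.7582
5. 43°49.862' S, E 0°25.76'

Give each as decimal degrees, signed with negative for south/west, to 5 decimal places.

Point 1:
  Lat: 65 + 0.1172/60 = 65.001953
  S → negative
  Longitude: 45.77′ = 0.762833°; total 151.762833
  E → positive
Point 2:
  φ: 36.802′ = 0.613367°; total 56.613367
  N → positive
  λ: 171 + 49.459/60 = 171.824317
  W → negative
Point 3:
  Latitude: 48.745′ = 0.812417°; total 89.812417
  hemisphere S, so the sign is −
  Longitude: 26.0411′ = 0.434018°; total 77.434018
  E ⇒ keep positive
Point 4:
  Lat: 89 + 2.58/60 = 89.043000
  hemisphere S, so the sign is −
  λ: 5.7582′ = 0.095970°; total 159.095970
  E ⇒ keep positive
Point 5:
  Latitude: 43 + 49.862/60 = 43.831033
  S → negative
  Longitude: 0 + 25.76/60 = 0.429333
  E → positive

1. -65.00195, 151.76283
2. 56.61337, -171.82432
3. -89.81242, 77.43402
4. -89.04300, 159.09597
5. -43.83103, 0.42933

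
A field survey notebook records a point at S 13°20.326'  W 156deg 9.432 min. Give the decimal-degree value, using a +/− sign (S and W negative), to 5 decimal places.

-13.33877, -156.15720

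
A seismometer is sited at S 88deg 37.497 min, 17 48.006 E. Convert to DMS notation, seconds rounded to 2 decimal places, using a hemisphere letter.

88°37′29.82″ S, 17°48′0.36″ E

Lat: 37.49700′ → 37′ and 0.49700 × 60 = 29.8200″
Lon: 48.00600′ → 48′ and 0.00600 × 60 = 0.3600″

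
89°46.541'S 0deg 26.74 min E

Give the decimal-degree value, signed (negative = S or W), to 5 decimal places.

-89.77568, 0.44567

Latitude: 46.541′ = 0.775683°; total 89.775683
S ⇒ negate
λ: 0 + 26.74/60 = 0.445667
E ⇒ keep positive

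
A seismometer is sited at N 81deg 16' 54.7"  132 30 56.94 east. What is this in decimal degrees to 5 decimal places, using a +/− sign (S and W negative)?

81.28186, 132.51582

Lat: 81° + 16/60 + 54.7/3600 = 81 + 0.266667 + 0.015194 = 81.281861
N ⇒ keep positive
Longitude: 132 + 30/60 + 56.94/3600 = 132.515817
E ⇒ keep positive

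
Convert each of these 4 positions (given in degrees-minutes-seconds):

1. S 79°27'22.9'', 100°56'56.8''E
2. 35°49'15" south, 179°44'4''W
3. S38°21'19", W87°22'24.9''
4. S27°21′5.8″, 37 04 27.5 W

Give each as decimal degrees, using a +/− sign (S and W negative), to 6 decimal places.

Point 1:
  φ: 79 + 27/60 + 22.9/3600 = 79.4563611
  S ⇒ negate
  Longitude: 56′ + 56.8″ = 56.94667′; 100 + 56.94667/60 = 100.9491111
  E → positive
Point 2:
  Latitude: 49′ + 15″ = 49.25000′; 35 + 49.25000/60 = 35.8208333
  S → negative
  Longitude: 179° + 44/60 + 4/3600 = 179 + 0.733333 + 0.001111 = 179.7344444
  W → negative
Point 3:
  Lat: 38° + 21/60 + 19/3600 = 38 + 0.350000 + 0.005278 = 38.3552778
  S ⇒ negate
  Lon: 87° + 22/60 + 24.9/3600 = 87 + 0.366667 + 0.006917 = 87.3735833
  W → negative
Point 4:
  Lat: 27° + 21/60 + 5.8/3600 = 27 + 0.350000 + 0.001611 = 27.3516111
  hemisphere S, so the sign is −
  Lon: 37° + 4/60 + 27.5/3600 = 37 + 0.066667 + 0.007639 = 37.0743056
  W ⇒ negate

1. -79.456361, 100.949111
2. -35.820833, -179.734444
3. -38.355278, -87.373583
4. -27.351611, -37.074306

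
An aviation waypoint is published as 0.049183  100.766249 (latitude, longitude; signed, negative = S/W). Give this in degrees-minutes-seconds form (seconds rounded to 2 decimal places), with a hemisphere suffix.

φ: whole degrees 0; 2.95098′ → 2′ and 57.0588″
Longitude: 0.766249 × 60 = 45.97494′ → 45′, remainder × 60 = 58.4964″

0°02′57.06″ N, 100°45′58.50″ E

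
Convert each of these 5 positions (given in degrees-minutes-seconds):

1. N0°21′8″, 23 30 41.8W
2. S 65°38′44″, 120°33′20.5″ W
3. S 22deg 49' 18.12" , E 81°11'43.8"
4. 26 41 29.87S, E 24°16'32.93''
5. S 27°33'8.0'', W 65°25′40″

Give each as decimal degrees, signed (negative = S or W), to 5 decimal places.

1. 0.35222, -23.51161
2. -65.64556, -120.55569
3. -22.82170, 81.19550
4. -26.69163, 24.27581
5. -27.55222, -65.42778

Point 1:
  φ: 0° + 21/60 + 8/3600 = 0 + 0.350000 + 0.002222 = 0.352222
  N ⇒ keep positive
  λ: 23 + 30/60 + 41.8/3600 = 23.511611
  W ⇒ negate
Point 2:
  φ: 65 + 38/60 + 44/3600 = 65.645556
  S → negative
  Longitude: 120 + 33/60 + 20.5/3600 = 120.555694
  W ⇒ negate
Point 3:
  φ: 22 + 49/60 + 18.12/3600 = 22.821700
  S ⇒ negate
  Longitude: 11′ + 43.8″ = 11.73000′; 81 + 11.73000/60 = 81.195500
  E ⇒ keep positive
Point 4:
  Latitude: 26° + 41/60 + 29.87/3600 = 26 + 0.683333 + 0.008297 = 26.691631
  hemisphere S, so the sign is −
  Longitude: 24 + 16/60 + 32.93/3600 = 24.275814
  E ⇒ keep positive
Point 5:
  Latitude: 27 + 33/60 + 8/3600 = 27.552222
  hemisphere S, so the sign is −
  Lon: 65° + 25/60 + 40/3600 = 65 + 0.416667 + 0.011111 = 65.427778
  hemisphere W, so the sign is −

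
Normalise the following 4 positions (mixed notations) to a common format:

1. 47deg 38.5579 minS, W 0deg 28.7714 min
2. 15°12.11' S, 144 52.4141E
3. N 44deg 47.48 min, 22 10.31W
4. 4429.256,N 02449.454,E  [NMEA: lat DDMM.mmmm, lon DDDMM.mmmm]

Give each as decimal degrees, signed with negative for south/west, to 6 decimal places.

Point 1:
  Latitude: 38.5579′ = 0.642632°; total 47.6426317
  S ⇒ negate
  λ: 28.7714′ = 0.479523°; total 0.4795233
  hemisphere W, so the sign is −
Point 2:
  Lat: 15 + 12.11/60 = 15.2018333
  S → negative
  λ: 144 + 52.4141/60 = 144.8735683
  E → positive
Point 3:
  Latitude: 47.48′ = 0.791333°; total 44.7913333
  N → positive
  Lon: 22 + 10.31/60 = 22.1718333
  W → negative
Point 4:
  Lat: split at 2 digits → 44° and 29.256′; 44 + 29.256/60 = 44.4876000
  N → positive
  Longitude: split at 3 digits → 024° and 49.454′; 24 + 49.454/60 = 24.8242333
  E ⇒ keep positive

1. -47.642632, -0.479523
2. -15.201833, 144.873568
3. 44.791333, -22.171833
4. 44.487600, 24.824233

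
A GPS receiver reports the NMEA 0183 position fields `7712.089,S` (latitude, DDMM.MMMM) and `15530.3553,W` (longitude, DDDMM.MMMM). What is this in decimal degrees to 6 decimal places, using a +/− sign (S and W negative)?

-77.201483, -155.505922

φ: split at 2 digits → 77° and 12.089′; 77 + 12.089/60 = 77.2014833
S ⇒ negate
λ: degrees = first 3 digits = 155, minutes = 30.3553; 155 + 30.3553/60 = 155.5059217
W ⇒ negate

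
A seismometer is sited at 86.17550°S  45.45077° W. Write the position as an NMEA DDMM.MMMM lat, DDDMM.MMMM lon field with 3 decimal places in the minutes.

φ: fractional part 0.175500 → 10.53000 minutes
λ: 45° + 0.450770 × 60 = 45° 27.04620′

8610.530,S / 04527.046,W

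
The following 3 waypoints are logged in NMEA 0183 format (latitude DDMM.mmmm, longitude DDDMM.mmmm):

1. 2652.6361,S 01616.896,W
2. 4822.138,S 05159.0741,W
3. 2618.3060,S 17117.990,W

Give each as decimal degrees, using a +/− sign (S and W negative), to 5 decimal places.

Point 1:
  Lat: split at 2 digits → 26° and 52.6361′; 26 + 52.6361/60 = 26.877268
  S ⇒ negate
  Lon: degrees = first 3 digits = 16, minutes = 16.896; 16 + 16.896/60 = 16.281600
  hemisphere W, so the sign is −
Point 2:
  Latitude: split at 2 digits → 48° and 22.138′; 48 + 22.138/60 = 48.368967
  hemisphere S, so the sign is −
  Lon: degrees = first 3 digits = 51, minutes = 59.0741; 51 + 59.0741/60 = 51.984568
  W → negative
Point 3:
  Latitude: degrees = first 2 digits = 26, minutes = 18.306; 26 + 18.306/60 = 26.305100
  S → negative
  Lon: split at 3 digits → 171° and 17.99′; 171 + 17.99/60 = 171.299833
  hemisphere W, so the sign is −

1. -26.87727, -16.28160
2. -48.36897, -51.98457
3. -26.30510, -171.29983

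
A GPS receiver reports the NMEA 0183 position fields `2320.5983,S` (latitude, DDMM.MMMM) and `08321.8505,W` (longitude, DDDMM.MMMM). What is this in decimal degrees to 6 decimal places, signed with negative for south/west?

-23.343305, -83.364175

Latitude: degrees = first 2 digits = 23, minutes = 20.5983; 23 + 20.5983/60 = 23.3433050
S ⇒ negate
Lon: degrees = first 3 digits = 83, minutes = 21.8505; 83 + 21.8505/60 = 83.3641750
W ⇒ negate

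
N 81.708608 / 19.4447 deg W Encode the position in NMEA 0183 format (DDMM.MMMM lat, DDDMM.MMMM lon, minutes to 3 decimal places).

8142.516,N / 01926.682,W

Latitude: 81° + 0.708608 × 60 = 81° 42.51648′
λ: minutes = (19.444700 − 19) × 60 = 26.68200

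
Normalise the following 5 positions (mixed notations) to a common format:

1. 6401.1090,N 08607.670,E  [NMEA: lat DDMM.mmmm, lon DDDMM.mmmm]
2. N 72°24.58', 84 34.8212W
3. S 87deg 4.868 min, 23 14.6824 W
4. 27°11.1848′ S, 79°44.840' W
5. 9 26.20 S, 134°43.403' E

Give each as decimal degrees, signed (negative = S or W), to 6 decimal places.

1. 64.018483, 86.127833
2. 72.409667, -84.580353
3. -87.081133, -23.244707
4. -27.186413, -79.747333
5. -9.436667, 134.723383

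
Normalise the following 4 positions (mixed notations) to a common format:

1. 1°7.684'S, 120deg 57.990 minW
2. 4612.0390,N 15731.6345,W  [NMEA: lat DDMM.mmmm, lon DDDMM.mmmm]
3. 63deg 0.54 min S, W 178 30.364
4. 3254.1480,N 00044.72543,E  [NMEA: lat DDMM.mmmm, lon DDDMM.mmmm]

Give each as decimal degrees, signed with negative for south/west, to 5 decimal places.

Point 1:
  Latitude: 1 + 7.684/60 = 1.128067
  hemisphere S, so the sign is −
  Lon: 120 + 57.99/60 = 120.966500
  W → negative
Point 2:
  Lat: degrees = first 2 digits = 46, minutes = 12.039; 46 + 12.039/60 = 46.200650
  N ⇒ keep positive
  λ: split at 3 digits → 157° and 31.6345′; 157 + 31.6345/60 = 157.527242
  W → negative
Point 3:
  Latitude: 0.54′ = 0.009000°; total 63.009000
  hemisphere S, so the sign is −
  Longitude: 178 + 30.364/60 = 178.506067
  W → negative
Point 4:
  φ: degrees = first 2 digits = 32, minutes = 54.148; 32 + 54.148/60 = 32.902467
  N ⇒ keep positive
  Longitude: degrees = first 3 digits = 0, minutes = 44.72543; 0 + 44.72543/60 = 0.745424
  E → positive

1. -1.12807, -120.96650
2. 46.20065, -157.52724
3. -63.00900, -178.50607
4. 32.90247, 0.74542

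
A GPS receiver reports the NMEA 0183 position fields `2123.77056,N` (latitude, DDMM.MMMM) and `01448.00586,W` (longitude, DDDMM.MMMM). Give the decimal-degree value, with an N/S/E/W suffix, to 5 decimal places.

21.39618° N, 14.80010° W

Latitude: split at 2 digits → 21° and 23.77056′; 21 + 23.77056/60 = 21.396176
Lon: split at 3 digits → 014° and 48.00586′; 14 + 48.00586/60 = 14.800098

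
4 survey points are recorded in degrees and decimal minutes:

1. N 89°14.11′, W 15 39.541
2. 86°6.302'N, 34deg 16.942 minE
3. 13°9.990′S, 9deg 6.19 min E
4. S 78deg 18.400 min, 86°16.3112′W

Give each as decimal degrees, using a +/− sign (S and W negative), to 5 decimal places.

1. 89.23517, -15.65902
2. 86.10503, 34.28237
3. -13.16650, 9.10317
4. -78.30667, -86.27185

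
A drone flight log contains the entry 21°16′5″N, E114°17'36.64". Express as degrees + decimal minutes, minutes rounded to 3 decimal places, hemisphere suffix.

21° 16.083′ N, 114° 17.611′ E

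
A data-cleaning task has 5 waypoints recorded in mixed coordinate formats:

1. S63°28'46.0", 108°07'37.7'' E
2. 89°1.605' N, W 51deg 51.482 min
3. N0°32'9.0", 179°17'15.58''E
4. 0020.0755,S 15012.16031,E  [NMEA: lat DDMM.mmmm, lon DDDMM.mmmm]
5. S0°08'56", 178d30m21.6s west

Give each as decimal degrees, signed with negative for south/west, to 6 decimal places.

1. -63.479444, 108.127139
2. 89.026750, -51.858033
3. 0.535833, 179.287661
4. -0.334592, 150.202672
5. -0.148889, -178.506000

Point 1:
  Latitude: 63° + 28/60 + 46/3600 = 63 + 0.466667 + 0.012778 = 63.4794444
  S ⇒ negate
  Lon: 108 + 7/60 + 37.7/3600 = 108.1271389
  E → positive
Point 2:
  Lat: 1.605′ = 0.026750°; total 89.0267500
  N ⇒ keep positive
  λ: 51 + 51.482/60 = 51.8580333
  W ⇒ negate
Point 3:
  Lat: 0 + 32/60 + 9/3600 = 0.5358333
  N → positive
  Longitude: 179 + 17/60 + 15.58/3600 = 179.2876611
  E → positive
Point 4:
  Latitude: split at 2 digits → 00° and 20.0755′; 0 + 20.0755/60 = 0.3345917
  S → negative
  λ: split at 3 digits → 150° and 12.16031′; 150 + 12.16031/60 = 150.2026718
  E ⇒ keep positive
Point 5:
  Latitude: 0° + 8/60 + 56/3600 = 0 + 0.133333 + 0.015556 = 0.1488889
  S → negative
  Lon: 30′ + 21.6″ = 30.36000′; 178 + 30.36000/60 = 178.5060000
  W ⇒ negate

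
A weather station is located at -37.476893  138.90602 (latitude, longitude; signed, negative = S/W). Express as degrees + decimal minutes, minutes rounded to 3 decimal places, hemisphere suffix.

37° 28.614′ S, 138° 54.361′ E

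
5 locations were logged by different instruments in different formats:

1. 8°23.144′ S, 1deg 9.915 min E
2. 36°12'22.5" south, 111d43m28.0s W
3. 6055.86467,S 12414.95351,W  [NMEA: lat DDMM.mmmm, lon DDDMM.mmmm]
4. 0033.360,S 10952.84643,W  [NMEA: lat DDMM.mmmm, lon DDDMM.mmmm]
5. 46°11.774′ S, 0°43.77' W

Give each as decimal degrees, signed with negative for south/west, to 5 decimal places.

Point 1:
  Latitude: 23.144′ = 0.385733°; total 8.385733
  hemisphere S, so the sign is −
  λ: 1 + 9.915/60 = 1.165250
  E ⇒ keep positive
Point 2:
  Latitude: 36° + 12/60 + 22.5/3600 = 36 + 0.200000 + 0.006250 = 36.206250
  hemisphere S, so the sign is −
  Longitude: 111° + 43/60 + 28/3600 = 111 + 0.716667 + 0.007778 = 111.724444
  W → negative
Point 3:
  Latitude: degrees = first 2 digits = 60, minutes = 55.86467; 60 + 55.86467/60 = 60.931078
  hemisphere S, so the sign is −
  Longitude: degrees = first 3 digits = 124, minutes = 14.95351; 124 + 14.95351/60 = 124.249225
  W ⇒ negate
Point 4:
  φ: split at 2 digits → 00° and 33.36′; 0 + 33.36/60 = 0.556000
  S → negative
  Longitude: degrees = first 3 digits = 109, minutes = 52.84643; 109 + 52.84643/60 = 109.880774
  hemisphere W, so the sign is −
Point 5:
  Latitude: 11.774′ = 0.196233°; total 46.196233
  S ⇒ negate
  Longitude: 43.77′ = 0.729500°; total 0.729500
  W → negative

1. -8.38573, 1.16525
2. -36.20625, -111.72444
3. -60.93108, -124.24923
4. -0.55600, -109.88077
5. -46.19623, -0.72950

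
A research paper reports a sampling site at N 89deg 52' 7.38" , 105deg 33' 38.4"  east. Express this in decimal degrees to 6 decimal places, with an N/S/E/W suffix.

Latitude: 89° + 52/60 + 7.38/3600 = 89 + 0.866667 + 0.002050 = 89.8687167
Lon: 105 + 33/60 + 38.4/3600 = 105.5606667

89.868717° N, 105.560667° E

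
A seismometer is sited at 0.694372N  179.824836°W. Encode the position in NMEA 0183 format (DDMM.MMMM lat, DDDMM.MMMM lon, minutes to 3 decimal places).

Latitude: 0° + 0.694372 × 60 = 0° 41.66232′
Lon: minutes = (179.824836 − 179) × 60 = 49.49016

0041.662,N / 17949.490,W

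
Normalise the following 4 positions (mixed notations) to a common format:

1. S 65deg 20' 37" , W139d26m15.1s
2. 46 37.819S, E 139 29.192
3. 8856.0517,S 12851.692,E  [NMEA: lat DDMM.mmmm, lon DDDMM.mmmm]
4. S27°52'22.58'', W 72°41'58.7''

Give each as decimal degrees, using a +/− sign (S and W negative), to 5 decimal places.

1. -65.34361, -139.43753
2. -46.63032, 139.48653
3. -88.93420, 128.86153
4. -27.87294, -72.69964

Point 1:
  φ: 65° + 20/60 + 37/3600 = 65 + 0.333333 + 0.010278 = 65.343611
  S ⇒ negate
  Longitude: 139° + 26/60 + 15.1/3600 = 139 + 0.433333 + 0.004194 = 139.437528
  W ⇒ negate
Point 2:
  φ: 46 + 37.819/60 = 46.630317
  S ⇒ negate
  Longitude: 139 + 29.192/60 = 139.486533
  E ⇒ keep positive
Point 3:
  Lat: degrees = first 2 digits = 88, minutes = 56.0517; 88 + 56.0517/60 = 88.934195
  hemisphere S, so the sign is −
  Lon: split at 3 digits → 128° and 51.692′; 128 + 51.692/60 = 128.861533
  E → positive
Point 4:
  Latitude: 27 + 52/60 + 22.58/3600 = 27.872939
  S → negative
  Lon: 41′ + 58.7″ = 41.97833′; 72 + 41.97833/60 = 72.699639
  W ⇒ negate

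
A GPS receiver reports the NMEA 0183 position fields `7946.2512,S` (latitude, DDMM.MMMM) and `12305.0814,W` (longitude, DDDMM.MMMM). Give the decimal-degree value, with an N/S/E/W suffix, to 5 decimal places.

φ: split at 2 digits → 79° and 46.2512′; 79 + 46.2512/60 = 79.770853
Longitude: degrees = first 3 digits = 123, minutes = 5.0814; 123 + 5.0814/60 = 123.084690

79.77085° S, 123.08469° W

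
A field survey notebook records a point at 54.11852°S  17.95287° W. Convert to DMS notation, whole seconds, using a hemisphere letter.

Lat: 0.118520° → 7.11120′; 0.11120 × 60 = 6.67″
λ: 0.952870 × 60 = 57.17220′ → 57′, remainder × 60 = 10.33″

54°07′7″ S, 17°57′10″ W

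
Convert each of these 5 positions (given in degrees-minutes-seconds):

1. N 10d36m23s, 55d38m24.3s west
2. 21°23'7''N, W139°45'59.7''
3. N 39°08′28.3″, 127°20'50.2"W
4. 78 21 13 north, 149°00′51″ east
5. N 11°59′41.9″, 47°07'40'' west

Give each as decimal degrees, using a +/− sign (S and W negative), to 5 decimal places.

Point 1:
  φ: 36′ + 23″ = 36.38333′; 10 + 36.38333/60 = 10.606389
  N → positive
  λ: 38′ + 24.3″ = 38.40500′; 55 + 38.40500/60 = 55.640083
  W ⇒ negate
Point 2:
  Lat: 21° + 23/60 + 7/3600 = 21 + 0.383333 + 0.001944 = 21.385278
  N ⇒ keep positive
  Lon: 139° + 45/60 + 59.7/3600 = 139 + 0.750000 + 0.016583 = 139.766583
  W → negative
Point 3:
  Latitude: 39° + 8/60 + 28.3/3600 = 39 + 0.133333 + 0.007861 = 39.141194
  N → positive
  Longitude: 20′ + 50.2″ = 20.83667′; 127 + 20.83667/60 = 127.347278
  W ⇒ negate
Point 4:
  Latitude: 78 + 21/60 + 13/3600 = 78.353611
  N ⇒ keep positive
  Lon: 149° + 0/60 + 51/3600 = 149 + 0.000000 + 0.014167 = 149.014167
  E → positive
Point 5:
  Latitude: 11° + 59/60 + 41.9/3600 = 11 + 0.983333 + 0.011639 = 11.994972
  N → positive
  Lon: 7′ + 40″ = 7.66667′; 47 + 7.66667/60 = 47.127778
  W ⇒ negate

1. 10.60639, -55.64008
2. 21.38528, -139.76658
3. 39.14119, -127.34728
4. 78.35361, 149.01417
5. 11.99497, -47.12778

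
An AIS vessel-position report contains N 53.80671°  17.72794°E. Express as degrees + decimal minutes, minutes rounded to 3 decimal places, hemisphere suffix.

Lat: fractional part 0.806710 → 48.40260 minutes
λ: 17° + 0.727940 × 60 = 17° 43.67640′

53° 48.403′ N, 17° 43.676′ E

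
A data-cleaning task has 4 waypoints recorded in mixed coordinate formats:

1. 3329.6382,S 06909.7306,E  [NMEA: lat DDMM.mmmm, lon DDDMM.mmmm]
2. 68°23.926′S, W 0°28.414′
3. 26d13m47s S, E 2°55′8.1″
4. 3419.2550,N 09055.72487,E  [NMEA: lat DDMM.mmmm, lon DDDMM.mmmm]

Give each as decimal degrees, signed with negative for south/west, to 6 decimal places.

Point 1:
  Latitude: degrees = first 2 digits = 33, minutes = 29.6382; 33 + 29.6382/60 = 33.4939700
  S ⇒ negate
  Longitude: degrees = first 3 digits = 69, minutes = 9.7306; 69 + 9.7306/60 = 69.1621767
  E → positive
Point 2:
  φ: 23.926′ = 0.398767°; total 68.3987667
  S ⇒ negate
  λ: 28.414′ = 0.473567°; total 0.4735667
  hemisphere W, so the sign is −
Point 3:
  φ: 26° + 13/60 + 47/3600 = 26 + 0.216667 + 0.013056 = 26.2297222
  hemisphere S, so the sign is −
  λ: 2° + 55/60 + 8.1/3600 = 2 + 0.916667 + 0.002250 = 2.9189167
  E ⇒ keep positive
Point 4:
  Latitude: degrees = first 2 digits = 34, minutes = 19.255; 34 + 19.255/60 = 34.3209167
  N ⇒ keep positive
  Lon: split at 3 digits → 090° and 55.72487′; 90 + 55.72487/60 = 90.9287478
  E ⇒ keep positive

1. -33.493970, 69.162177
2. -68.398767, -0.473567
3. -26.229722, 2.918917
4. 34.320917, 90.928748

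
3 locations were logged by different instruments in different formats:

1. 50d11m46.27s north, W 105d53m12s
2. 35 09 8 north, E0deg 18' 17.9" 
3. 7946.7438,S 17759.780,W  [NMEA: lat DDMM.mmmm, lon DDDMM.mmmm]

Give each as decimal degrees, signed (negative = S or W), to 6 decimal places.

Point 1:
  Latitude: 50° + 11/60 + 46.27/3600 = 50 + 0.183333 + 0.012853 = 50.1961861
  N ⇒ keep positive
  Longitude: 105° + 53/60 + 12/3600 = 105 + 0.883333 + 0.003333 = 105.8866667
  W → negative
Point 2:
  φ: 35 + 9/60 + 8/3600 = 35.1522222
  N → positive
  Lon: 0° + 18/60 + 17.9/3600 = 0 + 0.300000 + 0.004972 = 0.3049722
  E ⇒ keep positive
Point 3:
  Latitude: split at 2 digits → 79° and 46.7438′; 79 + 46.7438/60 = 79.7790633
  S → negative
  λ: degrees = first 3 digits = 177, minutes = 59.78; 177 + 59.78/60 = 177.9963333
  W ⇒ negate

1. 50.196186, -105.886667
2. 35.152222, 0.304972
3. -79.779063, -177.996333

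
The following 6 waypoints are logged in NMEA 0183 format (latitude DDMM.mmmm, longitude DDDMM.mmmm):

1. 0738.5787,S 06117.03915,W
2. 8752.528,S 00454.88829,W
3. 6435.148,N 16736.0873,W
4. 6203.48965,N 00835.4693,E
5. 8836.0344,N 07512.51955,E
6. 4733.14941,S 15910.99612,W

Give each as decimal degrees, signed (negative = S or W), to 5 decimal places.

Point 1:
  Lat: split at 2 digits → 07° and 38.5787′; 7 + 38.5787/60 = 7.642978
  S ⇒ negate
  Longitude: split at 3 digits → 061° and 17.03915′; 61 + 17.03915/60 = 61.283986
  hemisphere W, so the sign is −
Point 2:
  Lat: split at 2 digits → 87° and 52.528′; 87 + 52.528/60 = 87.875467
  S → negative
  Lon: split at 3 digits → 004° and 54.88829′; 4 + 54.88829/60 = 4.914805
  hemisphere W, so the sign is −
Point 3:
  Latitude: degrees = first 2 digits = 64, minutes = 35.148; 64 + 35.148/60 = 64.585800
  N ⇒ keep positive
  Lon: split at 3 digits → 167° and 36.0873′; 167 + 36.0873/60 = 167.601455
  W → negative
Point 4:
  φ: degrees = first 2 digits = 62, minutes = 3.48965; 62 + 3.48965/60 = 62.058161
  N ⇒ keep positive
  Longitude: split at 3 digits → 008° and 35.4693′; 8 + 35.4693/60 = 8.591155
  E → positive
Point 5:
  Lat: degrees = first 2 digits = 88, minutes = 36.0344; 88 + 36.0344/60 = 88.600573
  N → positive
  Lon: degrees = first 3 digits = 75, minutes = 12.51955; 75 + 12.51955/60 = 75.208659
  E → positive
Point 6:
  Lat: degrees = first 2 digits = 47, minutes = 33.14941; 47 + 33.14941/60 = 47.552490
  S → negative
  Longitude: degrees = first 3 digits = 159, minutes = 10.99612; 159 + 10.99612/60 = 159.183269
  W ⇒ negate

1. -7.64298, -61.28399
2. -87.87547, -4.91480
3. 64.58580, -167.60146
4. 62.05816, 8.59116
5. 88.60057, 75.20866
6. -47.55249, -159.18327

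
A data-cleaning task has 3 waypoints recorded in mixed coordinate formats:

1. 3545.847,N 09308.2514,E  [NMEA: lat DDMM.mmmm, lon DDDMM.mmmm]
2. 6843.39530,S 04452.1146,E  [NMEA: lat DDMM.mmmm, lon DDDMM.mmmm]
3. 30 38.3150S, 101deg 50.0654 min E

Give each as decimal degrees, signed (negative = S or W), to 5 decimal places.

1. 35.76412, 93.13752
2. -68.72326, 44.86858
3. -30.63858, 101.83442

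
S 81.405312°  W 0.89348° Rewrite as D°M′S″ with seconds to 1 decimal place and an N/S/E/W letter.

81°24′19.1″ S, 0°53′36.5″ W

Lat: 0.405312 × 60 = 24.31872′ → 24′, remainder × 60 = 19.123″
Lon: 0.893480° → 53.60880′; 0.60880 × 60 = 36.528″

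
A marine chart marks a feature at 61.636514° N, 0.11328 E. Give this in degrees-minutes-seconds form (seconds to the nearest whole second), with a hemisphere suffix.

61°38′11″ N, 0°06′48″ E

Lat: 0.636514 × 60 = 38.19084′ → 38′, remainder × 60 = 11.45″
Lon: 0.113280 × 60 = 6.79680′ → 6′, remainder × 60 = 47.81″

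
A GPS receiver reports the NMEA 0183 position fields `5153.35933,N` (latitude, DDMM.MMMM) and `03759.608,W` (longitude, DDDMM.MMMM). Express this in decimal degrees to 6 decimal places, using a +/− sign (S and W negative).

51.889322, -37.993467

Latitude: split at 2 digits → 51° and 53.35933′; 51 + 53.35933/60 = 51.8893222
N → positive
Longitude: degrees = first 3 digits = 37, minutes = 59.608; 37 + 59.608/60 = 37.9934667
W ⇒ negate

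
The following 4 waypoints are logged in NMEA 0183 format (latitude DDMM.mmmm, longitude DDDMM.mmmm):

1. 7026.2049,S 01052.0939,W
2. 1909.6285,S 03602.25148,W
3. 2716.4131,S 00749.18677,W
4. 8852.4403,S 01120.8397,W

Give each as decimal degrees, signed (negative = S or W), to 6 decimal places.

1. -70.436748, -10.868232
2. -19.160475, -36.037525
3. -27.273552, -7.819780
4. -88.874005, -11.347328

Point 1:
  φ: split at 2 digits → 70° and 26.2049′; 70 + 26.2049/60 = 70.4367483
  S ⇒ negate
  λ: split at 3 digits → 010° and 52.0939′; 10 + 52.0939/60 = 10.8682317
  W → negative
Point 2:
  Latitude: split at 2 digits → 19° and 9.6285′; 19 + 9.6285/60 = 19.1604750
  S → negative
  λ: split at 3 digits → 036° and 2.25148′; 36 + 2.25148/60 = 36.0375247
  hemisphere W, so the sign is −
Point 3:
  Latitude: degrees = first 2 digits = 27, minutes = 16.4131; 27 + 16.4131/60 = 27.2735517
  hemisphere S, so the sign is −
  Lon: degrees = first 3 digits = 7, minutes = 49.18677; 7 + 49.18677/60 = 7.8197795
  hemisphere W, so the sign is −
Point 4:
  Lat: degrees = first 2 digits = 88, minutes = 52.4403; 88 + 52.4403/60 = 88.8740050
  S → negative
  Lon: degrees = first 3 digits = 11, minutes = 20.8397; 11 + 20.8397/60 = 11.3473283
  W ⇒ negate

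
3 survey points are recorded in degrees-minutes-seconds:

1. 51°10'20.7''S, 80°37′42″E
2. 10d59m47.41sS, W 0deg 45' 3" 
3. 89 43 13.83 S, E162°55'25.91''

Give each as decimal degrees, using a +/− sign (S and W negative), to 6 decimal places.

Point 1:
  Lat: 10′ + 20.7″ = 10.34500′; 51 + 10.34500/60 = 51.1724167
  S ⇒ negate
  λ: 37′ + 42″ = 37.70000′; 80 + 37.70000/60 = 80.6283333
  E ⇒ keep positive
Point 2:
  Lat: 59′ + 47.41″ = 59.79017′; 10 + 59.79017/60 = 10.9965028
  S → negative
  λ: 45′ + 3″ = 45.05000′; 0 + 45.05000/60 = 0.7508333
  W → negative
Point 3:
  Lat: 89° + 43/60 + 13.83/3600 = 89 + 0.716667 + 0.003842 = 89.7205083
  S → negative
  Longitude: 162 + 55/60 + 25.91/3600 = 162.9238639
  E → positive

1. -51.172417, 80.628333
2. -10.996503, -0.750833
3. -89.720508, 162.923864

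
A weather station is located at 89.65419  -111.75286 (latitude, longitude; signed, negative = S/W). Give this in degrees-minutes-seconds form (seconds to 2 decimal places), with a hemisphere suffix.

89°39′15.08″ N, 111°45′10.30″ W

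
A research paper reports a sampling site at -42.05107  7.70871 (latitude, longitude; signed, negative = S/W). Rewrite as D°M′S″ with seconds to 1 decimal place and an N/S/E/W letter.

42°03′3.9″ S, 7°42′31.4″ E

Latitude is negative → S; |value| = 42.051070
Latitude: 0.051070 × 60 = 3.06420′ → 3′, remainder × 60 = 3.852″
λ: 0.708710 × 60 = 42.52260′ → 42′, remainder × 60 = 31.356″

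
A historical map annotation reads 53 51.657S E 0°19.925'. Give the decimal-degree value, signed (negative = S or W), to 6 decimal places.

φ: 53 + 51.657/60 = 53.8609500
S → negative
λ: 0 + 19.925/60 = 0.3320833
E ⇒ keep positive

-53.860950, 0.332083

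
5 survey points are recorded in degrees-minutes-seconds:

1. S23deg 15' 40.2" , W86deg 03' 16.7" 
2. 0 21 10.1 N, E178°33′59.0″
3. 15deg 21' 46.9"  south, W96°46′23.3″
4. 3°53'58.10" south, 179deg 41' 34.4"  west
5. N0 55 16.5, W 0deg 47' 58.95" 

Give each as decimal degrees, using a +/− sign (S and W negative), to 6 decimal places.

1. -23.261167, -86.054639
2. 0.352806, 178.566389
3. -15.363028, -96.773139
4. -3.899472, -179.692889
5. 0.921250, -0.799708

Point 1:
  φ: 23° + 15/60 + 40.2/3600 = 23 + 0.250000 + 0.011167 = 23.2611667
  hemisphere S, so the sign is −
  Lon: 3′ + 16.7″ = 3.27833′; 86 + 3.27833/60 = 86.0546389
  W ⇒ negate
Point 2:
  Lat: 0 + 21/60 + 10.1/3600 = 0.3528056
  N → positive
  λ: 33′ + 59″ = 33.98333′; 178 + 33.98333/60 = 178.5663889
  E → positive
Point 3:
  φ: 21′ + 46.9″ = 21.78167′; 15 + 21.78167/60 = 15.3630278
  S → negative
  Longitude: 46′ + 23.3″ = 46.38833′; 96 + 46.38833/60 = 96.7731389
  hemisphere W, so the sign is −
Point 4:
  Latitude: 3° + 53/60 + 58.1/3600 = 3 + 0.883333 + 0.016139 = 3.8994722
  hemisphere S, so the sign is −
  Lon: 179 + 41/60 + 34.4/3600 = 179.6928889
  hemisphere W, so the sign is −
Point 5:
  Latitude: 55′ + 16.5″ = 55.27500′; 0 + 55.27500/60 = 0.9212500
  N ⇒ keep positive
  Lon: 47′ + 58.95″ = 47.98250′; 0 + 47.98250/60 = 0.7997083
  W ⇒ negate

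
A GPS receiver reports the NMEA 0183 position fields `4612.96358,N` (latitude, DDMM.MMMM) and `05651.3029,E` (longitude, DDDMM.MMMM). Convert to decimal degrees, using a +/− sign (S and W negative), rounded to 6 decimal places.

46.216060, 56.855048

Latitude: split at 2 digits → 46° and 12.96358′; 46 + 12.96358/60 = 46.2160597
N → positive
Longitude: split at 3 digits → 056° and 51.3029′; 56 + 51.3029/60 = 56.8550483
E ⇒ keep positive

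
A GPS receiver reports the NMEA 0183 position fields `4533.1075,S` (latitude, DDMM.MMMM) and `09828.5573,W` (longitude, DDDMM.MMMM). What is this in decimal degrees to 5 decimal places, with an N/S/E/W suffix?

45.55179° S, 98.47596° W

Lat: split at 2 digits → 45° and 33.1075′; 45 + 33.1075/60 = 45.551792
Lon: degrees = first 3 digits = 98, minutes = 28.5573; 98 + 28.5573/60 = 98.475955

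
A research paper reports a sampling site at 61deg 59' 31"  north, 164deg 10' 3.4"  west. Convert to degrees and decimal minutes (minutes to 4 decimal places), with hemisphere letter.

61° 59.5167′ N, 164° 10.0567′ W

Lat: seconds/60 = 0.51667; minutes = 59 + 0.51667 = 59.516667
Lon: seconds/60 = 0.05667; minutes = 10 + 0.05667 = 10.056667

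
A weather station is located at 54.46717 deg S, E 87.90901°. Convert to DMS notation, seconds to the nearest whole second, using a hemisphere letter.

Lat: 0.467170° → 28.03020′; 0.03020 × 60 = 1.81″
λ: 0.909010 × 60 = 54.54060′ → 54′, remainder × 60 = 32.44″

54°28′2″ S, 87°54′32″ E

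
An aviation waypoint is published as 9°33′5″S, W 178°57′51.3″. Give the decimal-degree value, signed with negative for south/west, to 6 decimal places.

-9.551389, -178.964250

φ: 33′ + 5″ = 33.08333′; 9 + 33.08333/60 = 9.5513889
hemisphere S, so the sign is −
Lon: 57′ + 51.3″ = 57.85500′; 178 + 57.85500/60 = 178.9642500
hemisphere W, so the sign is −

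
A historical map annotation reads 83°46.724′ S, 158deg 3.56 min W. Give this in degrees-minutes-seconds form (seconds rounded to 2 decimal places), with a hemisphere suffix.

Lat: fractional minutes 0.72400 × 60 = 43.4400″
Lon: fractional minutes 0.56000 × 60 = 33.6000″

83°46′43.44″ S, 158°03′33.60″ W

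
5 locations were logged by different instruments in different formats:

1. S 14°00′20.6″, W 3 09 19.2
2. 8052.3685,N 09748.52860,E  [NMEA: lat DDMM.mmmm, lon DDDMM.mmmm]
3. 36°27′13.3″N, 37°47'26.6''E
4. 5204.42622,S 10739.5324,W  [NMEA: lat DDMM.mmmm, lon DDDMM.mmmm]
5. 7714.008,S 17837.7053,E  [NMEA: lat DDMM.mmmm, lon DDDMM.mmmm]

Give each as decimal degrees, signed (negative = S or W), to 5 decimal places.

1. -14.00572, -3.15533
2. 80.87281, 97.80881
3. 36.45369, 37.79072
4. -52.07377, -107.65887
5. -77.23347, 178.62842

Point 1:
  φ: 14° + 0/60 + 20.6/3600 = 14 + 0.000000 + 0.005722 = 14.005722
  S → negative
  Lon: 9′ + 19.2″ = 9.32000′; 3 + 9.32000/60 = 3.155333
  hemisphere W, so the sign is −
Point 2:
  Latitude: split at 2 digits → 80° and 52.3685′; 80 + 52.3685/60 = 80.872808
  N → positive
  λ: split at 3 digits → 097° and 48.5286′; 97 + 48.5286/60 = 97.808810
  E ⇒ keep positive
Point 3:
  φ: 27′ + 13.3″ = 27.22167′; 36 + 27.22167/60 = 36.453694
  N → positive
  Lon: 47′ + 26.6″ = 47.44333′; 37 + 47.44333/60 = 37.790722
  E → positive
Point 4:
  Lat: degrees = first 2 digits = 52, minutes = 4.42622; 52 + 4.42622/60 = 52.073770
  S → negative
  Longitude: split at 3 digits → 107° and 39.5324′; 107 + 39.5324/60 = 107.658873
  W ⇒ negate
Point 5:
  Latitude: split at 2 digits → 77° and 14.008′; 77 + 14.008/60 = 77.233467
  S → negative
  λ: split at 3 digits → 178° and 37.7053′; 178 + 37.7053/60 = 178.628422
  E ⇒ keep positive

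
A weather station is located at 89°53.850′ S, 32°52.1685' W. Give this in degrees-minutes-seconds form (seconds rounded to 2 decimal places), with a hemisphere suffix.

Latitude: fractional minutes 0.85000 × 60 = 51.0000″
λ: fractional minutes 0.16850 × 60 = 10.1100″

89°53′51.00″ S, 32°52′10.11″ W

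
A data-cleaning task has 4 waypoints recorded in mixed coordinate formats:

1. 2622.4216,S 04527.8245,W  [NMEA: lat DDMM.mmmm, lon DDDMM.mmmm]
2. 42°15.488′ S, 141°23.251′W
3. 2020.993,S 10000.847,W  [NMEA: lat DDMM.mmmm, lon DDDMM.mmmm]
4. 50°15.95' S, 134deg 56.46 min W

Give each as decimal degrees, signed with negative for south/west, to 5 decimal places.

1. -26.37369, -45.46374
2. -42.25813, -141.38752
3. -20.34988, -100.01412
4. -50.26583, -134.94100

Point 1:
  Lat: split at 2 digits → 26° and 22.4216′; 26 + 22.4216/60 = 26.373693
  S ⇒ negate
  λ: split at 3 digits → 045° and 27.8245′; 45 + 27.8245/60 = 45.463742
  hemisphere W, so the sign is −
Point 2:
  Lat: 42 + 15.488/60 = 42.258133
  hemisphere S, so the sign is −
  Longitude: 141 + 23.251/60 = 141.387517
  W ⇒ negate
Point 3:
  Lat: degrees = first 2 digits = 20, minutes = 20.993; 20 + 20.993/60 = 20.349883
  S → negative
  Lon: degrees = first 3 digits = 100, minutes = 0.847; 100 + 0.847/60 = 100.014117
  W ⇒ negate
Point 4:
  Latitude: 50 + 15.95/60 = 50.265833
  S → negative
  Longitude: 134 + 56.46/60 = 134.941000
  W ⇒ negate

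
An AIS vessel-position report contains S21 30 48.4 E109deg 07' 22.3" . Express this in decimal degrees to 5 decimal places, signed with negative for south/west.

Lat: 21 + 30/60 + 48.4/3600 = 21.513444
S ⇒ negate
λ: 109° + 7/60 + 22.3/3600 = 109 + 0.116667 + 0.006194 = 109.122861
E → positive

-21.51344, 109.12286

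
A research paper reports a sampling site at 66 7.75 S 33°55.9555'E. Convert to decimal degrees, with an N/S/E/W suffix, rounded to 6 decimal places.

φ: 66 + 7.75/60 = 66.1291667
λ: 33 + 55.9555/60 = 33.9325917

66.129167° S, 33.932592° E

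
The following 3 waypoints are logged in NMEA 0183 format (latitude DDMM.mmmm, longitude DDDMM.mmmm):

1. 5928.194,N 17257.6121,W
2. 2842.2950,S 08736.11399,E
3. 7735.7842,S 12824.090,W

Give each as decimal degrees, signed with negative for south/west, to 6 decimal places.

1. 59.469900, -172.960202
2. -28.704917, 87.601900
3. -77.596403, -128.401500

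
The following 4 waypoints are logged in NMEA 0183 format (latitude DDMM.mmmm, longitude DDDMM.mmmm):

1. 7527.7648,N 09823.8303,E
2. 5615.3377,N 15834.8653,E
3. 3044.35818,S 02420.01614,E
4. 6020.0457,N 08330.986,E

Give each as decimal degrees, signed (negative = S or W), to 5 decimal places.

1. 75.46275, 98.39717
2. 56.25563, 158.58109
3. -30.73930, 24.33360
4. 60.33410, 83.51643

Point 1:
  φ: degrees = first 2 digits = 75, minutes = 27.7648; 75 + 27.7648/60 = 75.462747
  N → positive
  Longitude: degrees = first 3 digits = 98, minutes = 23.8303; 98 + 23.8303/60 = 98.397172
  E → positive
Point 2:
  Lat: degrees = first 2 digits = 56, minutes = 15.3377; 56 + 15.3377/60 = 56.255628
  N → positive
  Lon: degrees = first 3 digits = 158, minutes = 34.8653; 158 + 34.8653/60 = 158.581088
  E → positive
Point 3:
  φ: degrees = first 2 digits = 30, minutes = 44.35818; 30 + 44.35818/60 = 30.739303
  S ⇒ negate
  λ: degrees = first 3 digits = 24, minutes = 20.01614; 24 + 20.01614/60 = 24.333602
  E ⇒ keep positive
Point 4:
  Lat: split at 2 digits → 60° and 20.0457′; 60 + 20.0457/60 = 60.334095
  N → positive
  Lon: split at 3 digits → 083° and 30.986′; 83 + 30.986/60 = 83.516433
  E ⇒ keep positive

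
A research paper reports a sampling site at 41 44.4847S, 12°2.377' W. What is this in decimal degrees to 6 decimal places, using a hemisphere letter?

41.741412° S, 12.039617° W

Lat: 44.4847′ = 0.741412°; total 41.7414117
Lon: 2.377′ = 0.039617°; total 12.0396167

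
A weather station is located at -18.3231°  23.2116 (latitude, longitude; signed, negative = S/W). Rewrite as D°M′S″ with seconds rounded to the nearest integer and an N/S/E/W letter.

18°19′23″ S, 23°12′42″ E

Latitude is negative → S; |value| = 18.323100
φ: 0.323100 × 60 = 19.38600′ → 19′, remainder × 60 = 23.16″
Longitude: 0.211600° → 12.69600′; 0.69600 × 60 = 41.76″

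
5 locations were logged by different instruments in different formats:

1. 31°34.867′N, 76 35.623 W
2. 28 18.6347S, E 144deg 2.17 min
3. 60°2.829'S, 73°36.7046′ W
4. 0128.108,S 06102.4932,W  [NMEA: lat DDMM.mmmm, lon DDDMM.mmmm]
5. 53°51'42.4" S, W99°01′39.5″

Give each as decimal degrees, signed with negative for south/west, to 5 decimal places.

1. 31.58112, -76.59372
2. -28.31058, 144.03617
3. -60.04715, -73.61174
4. -1.46847, -61.04155
5. -53.86178, -99.02764

Point 1:
  Latitude: 31 + 34.867/60 = 31.581117
  N ⇒ keep positive
  Lon: 35.623′ = 0.593717°; total 76.593717
  hemisphere W, so the sign is −
Point 2:
  Lat: 28 + 18.6347/60 = 28.310578
  hemisphere S, so the sign is −
  Longitude: 144 + 2.17/60 = 144.036167
  E → positive
Point 3:
  Latitude: 2.829′ = 0.047150°; total 60.047150
  hemisphere S, so the sign is −
  Longitude: 73 + 36.7046/60 = 73.611743
  W → negative
Point 4:
  Lat: split at 2 digits → 01° and 28.108′; 1 + 28.108/60 = 1.468467
  hemisphere S, so the sign is −
  Lon: degrees = first 3 digits = 61, minutes = 2.4932; 61 + 2.4932/60 = 61.041553
  hemisphere W, so the sign is −
Point 5:
  Lat: 53 + 51/60 + 42.4/3600 = 53.861778
  hemisphere S, so the sign is −
  Longitude: 99° + 1/60 + 39.5/3600 = 99 + 0.016667 + 0.010972 = 99.027639
  W ⇒ negate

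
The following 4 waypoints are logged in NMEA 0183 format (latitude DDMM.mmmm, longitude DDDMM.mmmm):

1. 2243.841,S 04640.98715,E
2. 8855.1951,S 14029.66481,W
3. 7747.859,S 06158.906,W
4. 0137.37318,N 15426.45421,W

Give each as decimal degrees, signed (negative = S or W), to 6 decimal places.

1. -22.730683, 46.683119
2. -88.919918, -140.494414
3. -77.797650, -61.981767
4. 1.622886, -154.440904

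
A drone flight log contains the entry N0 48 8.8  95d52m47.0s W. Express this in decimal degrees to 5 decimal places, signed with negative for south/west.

0.80244, -95.87972

Lat: 0° + 48/60 + 8.8/3600 = 0 + 0.800000 + 0.002444 = 0.802444
N ⇒ keep positive
λ: 95 + 52/60 + 47/3600 = 95.879722
W → negative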